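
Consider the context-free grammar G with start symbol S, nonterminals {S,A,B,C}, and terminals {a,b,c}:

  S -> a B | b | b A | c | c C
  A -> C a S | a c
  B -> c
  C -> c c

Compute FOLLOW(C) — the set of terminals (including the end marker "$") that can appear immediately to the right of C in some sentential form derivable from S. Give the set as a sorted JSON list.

FIRST iteration:
pass 1:
  A via A→a c: +{a}
  B via B→c: +{c}
  C via C→c c: +{c}
  S via S→a B: +{a}
  S via S→b: +{b}
  S via S→c: +{c}
  FIRST[S]={a,b,c}  FIRST[A]={a}  FIRST[B]={c}  FIRST[C]={c}
pass 2:
  A via A→C a S: +{c}
  FIRST[S]={a,b,c}  FIRST[A]={a,c}  FIRST[B]={c}  FIRST[C]={c}
pass 3: — fixpoint
  FIRST[S]={a,b,c}  FIRST[A]={a,c}  FIRST[B]={c}  FIRST[C]={c}

Compute FOLLOW by fixpoint:
initialize: $ ∈ FOLLOW(S)
pass 1:
  A→C a S: FOLLOW(C) ⊇ FIRST(a) = {a}; new: +{a}
  S→a B: FOLLOW(B) ⊇ FOLLOW(S) ⊇ {$}; new: +{$}
  S→b A: FOLLOW(A) ⊇ FOLLOW(S) ⊇ {$}; new: +{$}
  S→c C: FOLLOW(C) ⊇ FOLLOW(S) ⊇ {$}; new: +{$}
  FOLLOW(S)={$}  FOLLOW(A)={$}  FOLLOW(B)={$}  FOLLOW(C)={$,a}
pass 2: done
  FOLLOW(S)={$}  FOLLOW(A)={$}  FOLLOW(B)={$}  FOLLOW(C)={$,a}

FOLLOW(C) = ["$", "a"]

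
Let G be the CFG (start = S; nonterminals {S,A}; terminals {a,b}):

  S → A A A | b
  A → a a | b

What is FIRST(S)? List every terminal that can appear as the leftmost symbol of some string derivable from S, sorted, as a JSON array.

FIRST sets, iterate to fixpoint:
round 1:
  A via A→a a: +{a}
  A via A→b: +{b}
  S via S→A A A: +{a,b}
  S: {a,b}  A: {a,b}
round 2: — fixpoint
  S: {a,b}  A: {a,b}

FIRST(S) = ["a", "b"]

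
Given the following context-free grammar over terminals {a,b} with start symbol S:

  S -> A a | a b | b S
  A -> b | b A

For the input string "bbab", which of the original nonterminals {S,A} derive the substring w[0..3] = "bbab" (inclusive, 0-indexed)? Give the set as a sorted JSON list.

CNF form of G:
  S -> A T1 | T0 S | T1 T0
  A -> T0 A | b
  T0 -> b
  T1 -> a

Fill CYK table bottom-up, restricted to cells inside w[0..3]:
  cell(0,0) b: {A,T0}  orig:{A}
  cell(1,1) b: {A,T0}  orig:{A}
  cell(2,2) a: {T1}  orig:{}
  cell(3,3) b: {A,T0}  orig:{A}
  cell(0,1) bb: {A}
  cell(1,2) ba: {S}
  cell(2,3) ab: {S}
  cell(0,2) bba: {S}
  cell(1,3) bab: {S}
  cell(0,3) bbab: {S}

Original NTs in T[0,3] deriving "bbab": ["S"]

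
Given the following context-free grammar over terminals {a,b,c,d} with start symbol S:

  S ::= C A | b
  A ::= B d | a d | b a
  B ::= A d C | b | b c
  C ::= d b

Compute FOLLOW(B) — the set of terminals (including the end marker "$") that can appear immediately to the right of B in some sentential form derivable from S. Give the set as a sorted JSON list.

FIRST sets, iterate to fixpoint:
round 1:
  A via A→a d: +{a}
  A via A→b a: +{b}
  B via B→A d C: +{a,b}
  C via C→d b: +{d}
  S via S→C A: +{d}
  S via S→b: +{b}
  S: {b,d}  A: {a,b}  B: {a,b}  C: {d}
round 2: — fixpoint
  S: {b,d}  A: {a,b}  B: {a,b}  C: {d}

Compute FOLLOW by fixpoint:
initialize: $ ∈ FOLLOW(S)
pass 1:
  A→B d: FOLLOW(B) ⊇ FIRST(d) = {d}; new: +{d}
  B→A d C: FOLLOW(A) ⊇ FIRST(d) = {d}; new: +{d}
  B→A d C: FOLLOW(C) ⊇ FOLLOW(B) ⊇ {d}; new: +{d}
  S→C A: FOLLOW(C) ⊇ FIRST(A) = {a,b}; new: +{a,b}
  S→C A: FOLLOW(A) ⊇ FOLLOW(S) ⊇ {$}; new: +{$}
  FOLLOW[S]={$}  FOLLOW[A]={$,d}  FOLLOW[B]={d}  FOLLOW[C]={a,b,d}
pass 2: (stable)
  FOLLOW[S]={$}  FOLLOW[A]={$,d}  FOLLOW[B]={d}  FOLLOW[C]={a,b,d}

FOLLOW(B) = ["d"]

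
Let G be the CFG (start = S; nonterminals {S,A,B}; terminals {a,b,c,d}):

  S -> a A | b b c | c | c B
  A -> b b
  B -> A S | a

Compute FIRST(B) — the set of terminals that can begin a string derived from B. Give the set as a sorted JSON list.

FIRST sets, iterate to fixpoint:
iter 1:
  A via A→b b: +{b}
  B via B→A S: +{b}
  B via B→a: +{a}
  S via S→a A: +{a}
  S via S→b b c: +{b}
  S via S→c: +{c}
  FIRST[S]={a,b,c}  FIRST[A]={b}  FIRST[B]={a,b}
iter 2: — fixpoint
  FIRST[S]={a,b,c}  FIRST[A]={b}  FIRST[B]={a,b}

FIRST(B) = ["a", "b"]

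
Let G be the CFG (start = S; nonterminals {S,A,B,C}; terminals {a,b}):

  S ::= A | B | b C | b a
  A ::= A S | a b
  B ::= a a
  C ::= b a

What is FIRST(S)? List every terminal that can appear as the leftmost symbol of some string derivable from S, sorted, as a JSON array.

FIRST sets, iterate to fixpoint:
round 1:
  A via A→a b: +{a}
  B via B→a a: +{a}
  C via C→b a: +{b}
  S via S→A: +{a}
  S via S→b C: +{b}
  FIRST(S)={a,b}  FIRST(A)={a}  FIRST(B)={a}  FIRST(C)={b}
round 2: (stable)
  FIRST(S)={a,b}  FIRST(A)={a}  FIRST(B)={a}  FIRST(C)={b}

FIRST(S) = ["a", "b"]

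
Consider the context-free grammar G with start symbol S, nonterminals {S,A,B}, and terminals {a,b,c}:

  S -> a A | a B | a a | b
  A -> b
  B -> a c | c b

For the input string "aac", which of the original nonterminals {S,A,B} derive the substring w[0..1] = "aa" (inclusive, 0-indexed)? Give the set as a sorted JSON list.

CNF form of G:
  S -> T0 A | T0 B | T0 T0 | b
  A -> b
  B -> T0 T1 | T1 T2
  T0 -> a
  T1 -> c
  T2 -> b

CYK table (by increasing span), restricted to cells inside w[0..1]:
  cell(0,0) a: {T0}  orig:{}
  cell(1,1) a: {T0}  orig:{}
  cell(0,1) aa: {S}

Original NTs in T[0,1] deriving "aa": ["S"]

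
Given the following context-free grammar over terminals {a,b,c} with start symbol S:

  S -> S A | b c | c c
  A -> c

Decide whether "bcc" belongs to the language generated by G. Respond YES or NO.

CNF form of G:
  S -> S A | T0 T1 | T1 T1
  A -> c
  T0 -> b
  T1 -> c

Fill CYK table bottom-up:
  cell(0,0) b: {T0}  orig:{}
  cell(1,1) c: {A,T1}  orig:{A}
  cell(2,2) c: {A,T1}  orig:{A}
  cell(0,1) bc: {S}
  cell(1,2) cc: {S}
  cell(0,2) bcc: {S}

S ∈ T[0,2] ⇒ YES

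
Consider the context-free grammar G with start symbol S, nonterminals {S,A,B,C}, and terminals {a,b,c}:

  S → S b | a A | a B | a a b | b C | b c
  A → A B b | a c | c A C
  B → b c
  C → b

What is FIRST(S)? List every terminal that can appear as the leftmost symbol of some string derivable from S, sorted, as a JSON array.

FIRST sets, iterate to fixpoint:
[1]
  A via A→a c: +{a}
  A via A→c A C: +{c}
  B via B→b c: +{b}
  C via C→b: +{b}
  S via S→a A: +{a}
  S via S→b C: +{b}
  FIRST[S]={a,b}  FIRST[A]={a,c}  FIRST[B]={b}  FIRST[C]={b}
[2] (no change)
  FIRST[S]={a,b}  FIRST[A]={a,c}  FIRST[B]={b}  FIRST[C]={b}

FIRST(S) = ["a", "b"]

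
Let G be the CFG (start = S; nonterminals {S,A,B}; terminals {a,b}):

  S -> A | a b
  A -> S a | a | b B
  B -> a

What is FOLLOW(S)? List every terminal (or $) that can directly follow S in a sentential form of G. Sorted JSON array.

FIRST iteration:
round 1:
  A via A→a: +{a}
  A via A→b B: +{b}
  B via B→a: +{a}
  S via S→A: +{a,b}
  FIRST[S]={a,b}  FIRST[A]={a,b}  FIRST[B]={a}
round 2: (no change)
  FIRST[S]={a,b}  FIRST[A]={a,b}  FIRST[B]={a}

FOLLOW sets:
FOLLOW(S) := {$}
pass 1:
  A→S a: FOLLOW(S) ⊇ FIRST(a) = {a}; new: +{a}
  S→A: FOLLOW(A) ⊇ FOLLOW(S) ⊇ {$,a}; new: +{$,a}
  FOLLOW(S)={$,a}  FOLLOW(A)={$,a}  FOLLOW(B)={}
pass 2:
  A→b B: FOLLOW(B) ⊇ FOLLOW(A) ⊇ {$,a}; new: +{$,a}
  FOLLOW(S)={$,a}  FOLLOW(A)={$,a}  FOLLOW(B)={$,a}
pass 3: — fixpoint
  FOLLOW(S)={$,a}  FOLLOW(A)={$,a}  FOLLOW(B)={$,a}

FOLLOW(S) = ["$", "a"]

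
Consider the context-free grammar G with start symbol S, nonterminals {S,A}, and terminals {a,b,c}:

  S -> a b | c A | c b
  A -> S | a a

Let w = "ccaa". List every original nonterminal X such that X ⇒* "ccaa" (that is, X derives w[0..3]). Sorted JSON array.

Convert to CNF:
  S -> T0 T1 | T2 A | T2 T1
  A -> T0 T0 | T0 T1 | T2 A | T2 T1
  T0 -> a
  T1 -> b
  T2 -> c

Fill CYK table bottom-up (cells [i..j] with 0 ≤ i ≤ j ≤ 3 only):
  T[0,0] 'c' = {T2}  orig:{}
  T[1,1] 'c' = {T2}  orig:{}
  T[2,2] 'a' = {T0}  orig:{}
  T[3,3] 'a' = {T0}  orig:{}
  T[0,1] 'cc' = ∅
  T[1,2] 'ca' = ∅
  T[2,3] 'aa' = {A}
  T[0,2] 'cca' = ∅
  T[1,3] 'caa' = {A,S}
  T[0,3] 'ccaa' = {A,S}

Original NTs in T[0,3] deriving "ccaa": ["A", "S"]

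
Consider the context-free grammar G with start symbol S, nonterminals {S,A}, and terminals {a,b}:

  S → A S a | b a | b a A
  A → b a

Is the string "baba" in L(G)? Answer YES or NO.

Convert to CNF:
  S -> A X2 | T0 T1 | T0 X3
  A -> T0 T1
  T0 -> b
  T1 -> a
  X2 -> S T1
  X3 -> T1 A

Fill CYK table bottom-up:
  [0..0]={T0}  "b"  orig:{}
  [1..1]={T1}  "a"  orig:{}
  [2..2]={T0}  "b"  orig:{}
  [3..3]={T1}  "a"  orig:{}
  [0..1]={A,S}  "ba"
  [1..2]=∅  "ab"
  [2..3]={A,S}  "ba"
  [0..2]=∅  "bab"
  [1..3]={X3}  "aba"  orig:{}
  [0..3]={S}  "baba"

S ∈ T[0,3] ⇒ YES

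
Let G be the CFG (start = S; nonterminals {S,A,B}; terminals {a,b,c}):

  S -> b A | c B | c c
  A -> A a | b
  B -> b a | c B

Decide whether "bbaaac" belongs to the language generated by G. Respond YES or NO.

Convert to CNF:
  S -> T1 A | T2 B | T2 T2
  A -> A T0 | b
  B -> T1 T0 | T2 B
  T0 -> a
  T1 -> b
  T2 -> c

CYK table (by increasing span):
  cell(0,0) b: {A,T1}  orig:{A}
  cell(1,1) b: {A,T1}  orig:{A}
  cell(2,2) a: {T0}  orig:{}
  cell(3,3) a: {T0}  orig:{}
  cell(4,4) a: {T0}  orig:{}
  cell(5,5) c: {T2}  orig:{}
  cell(0,1) bb: {S}
  cell(1,2) ba: {A,B}
  cell(2,3) aa: ∅
  cell(3,4) aa: ∅
  cell(4,5) ac: ∅
  cell(0,2) bba: {S}
  cell(1,3) baa: {A}
  cell(2,4) aaa: ∅
  cell(3,5) aac: ∅
  cell(0,3) bbaa: {S}
  cell(1,4) baaa: {A}
  cell(2,5) aaac: ∅
  cell(0,4) bbaaa: {S}
  cell(1,5) baaac: ∅
  cell(0,5) bbaaac: ∅

S ∉ T[0,5] ⇒ NO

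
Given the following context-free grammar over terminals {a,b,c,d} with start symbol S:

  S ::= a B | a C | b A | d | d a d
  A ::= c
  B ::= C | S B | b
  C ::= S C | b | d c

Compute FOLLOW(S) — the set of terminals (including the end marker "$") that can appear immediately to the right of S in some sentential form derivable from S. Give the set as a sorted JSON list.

FIRST sets, iterate to fixpoint:
iter 1:
  A via A→c: +{c}
  B via B→b: +{b}
  C via C→b: +{b}
  C via C→d c: +{d}
  S via S→a B: +{a}
  S via S→b A: +{b}
  S via S→d: +{d}
  FIRST[S]={a,b,d}  FIRST[A]={c}  FIRST[B]={b}  FIRST[C]={b,d}
iter 2:
  B via B→C: +{d}
  B via B→S B: +{a}
  C via C→S C: +{a}
  FIRST[S]={a,b,d}  FIRST[A]={c}  FIRST[B]={a,b,d}  FIRST[C]={a,b,d}
iter 3: (no change)
  FIRST[S]={a,b,d}  FIRST[A]={c}  FIRST[B]={a,b,d}  FIRST[C]={a,b,d}

FOLLOW sets:
FOLLOW(S) := {$}
round 1:
  B→S B: FOLLOW(S) ⊇ FIRST(B) = {a,b,d}; new: +{a,b,d}
  S→a B: FOLLOW(B) ⊇ FOLLOW(S) ⊇ {$,a,b,d}; new: +{$,a,b,d}
  S→a C: FOLLOW(C) ⊇ FOLLOW(S) ⊇ {$,a,b,d}; new: +{$,a,b,d}
  S→b A: FOLLOW(A) ⊇ FOLLOW(S) ⊇ {$,a,b,d}; new: +{$,a,b,d}
  FOLLOW[S]={$,a,b,d}  FOLLOW[A]={$,a,b,d}  FOLLOW[B]={$,a,b,d}  FOLLOW[C]={$,a,b,d}
round 2: — fixpoint
  FOLLOW[S]={$,a,b,d}  FOLLOW[A]={$,a,b,d}  FOLLOW[B]={$,a,b,d}  FOLLOW[C]={$,a,b,d}

FOLLOW(S) = ["$", "a", "b", "d"]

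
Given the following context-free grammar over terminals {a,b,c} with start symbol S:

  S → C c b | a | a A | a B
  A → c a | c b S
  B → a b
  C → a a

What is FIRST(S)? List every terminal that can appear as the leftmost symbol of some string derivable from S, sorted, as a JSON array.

FIRST iteration:
pass 1:
  A via A→c a: +{c}
  B via B→a b: +{a}
  C via C→a a: +{a}
  S via S→C c b: +{a}
  FIRST(S)={a}  FIRST(A)={c}  FIRST(B)={a}  FIRST(C)={a}
pass 2: — fixpoint
  FIRST(S)={a}  FIRST(A)={c}  FIRST(B)={a}  FIRST(C)={a}

FIRST(S) = ["a"]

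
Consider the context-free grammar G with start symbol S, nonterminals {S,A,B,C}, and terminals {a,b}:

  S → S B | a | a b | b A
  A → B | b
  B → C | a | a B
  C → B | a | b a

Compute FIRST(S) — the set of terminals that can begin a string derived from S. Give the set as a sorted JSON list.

FIRST sets, iterate to fixpoint:
round 1:
  A via A→b: +{b}
  B via B→a: +{a}
  C via C→B: +{a}
  C via C→b a: +{b}
  S via S→a: +{a}
  S via S→b A: +{b}
  S: {a,b}  A: {b}  B: {a}  C: {a,b}
round 2:
  A via A→B: +{a}
  B via B→C: +{b}
  S: {a,b}  A: {a,b}  B: {a,b}  C: {a,b}
round 3: done
  S: {a,b}  A: {a,b}  B: {a,b}  C: {a,b}

FIRST(S) = ["a", "b"]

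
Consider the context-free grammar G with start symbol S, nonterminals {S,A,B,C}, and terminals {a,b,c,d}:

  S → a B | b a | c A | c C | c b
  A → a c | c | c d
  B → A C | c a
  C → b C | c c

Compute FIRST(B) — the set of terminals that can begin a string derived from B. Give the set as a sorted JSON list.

FIRST sets, iterate to fixpoint:
iter 1:
  A via A→a c: +{a}
  A via A→c: +{c}
  B via B→A C: +{a,c}
  C via C→b C: +{b}
  C via C→c c: +{c}
  S via S→a B: +{a}
  S via S→b a: +{b}
  S via S→c A: +{c}
  FIRST[S]={a,b,c}  FIRST[A]={a,c}  FIRST[B]={a,c}  FIRST[C]={b,c}
iter 2: (stable)
  FIRST[S]={a,b,c}  FIRST[A]={a,c}  FIRST[B]={a,c}  FIRST[C]={b,c}

FIRST(B) = ["a", "c"]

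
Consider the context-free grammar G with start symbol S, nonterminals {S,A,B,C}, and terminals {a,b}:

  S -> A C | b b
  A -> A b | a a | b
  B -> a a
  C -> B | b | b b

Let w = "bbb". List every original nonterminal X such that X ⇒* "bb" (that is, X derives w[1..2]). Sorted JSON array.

CNF form of G:
  S -> A C | T0 T0
  A -> A T0 | T1 T1 | b
  B -> T1 T1
  C -> T0 T0 | T1 T1 | b
  T0 -> b
  T1 -> a

CYK table (by increasing span) — only the sub-triangle for w[1..2]:
  T[1,1] 'b' = {A,C,T0}  orig:{A,C}
  T[2,2] 'b' = {A,C,T0}  orig:{A,C}
  T[1,2] 'bb' = {A,C,S}

Original NTs in T[1,2] deriving "bb": ["A", "C", "S"]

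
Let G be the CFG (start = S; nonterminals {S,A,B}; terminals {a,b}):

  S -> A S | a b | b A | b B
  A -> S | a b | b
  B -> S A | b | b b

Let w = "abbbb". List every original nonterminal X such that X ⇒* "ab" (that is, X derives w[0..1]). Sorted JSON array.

CNF form of G:
  S -> A S | T0 T1 | T1 A | T1 B
  A -> A S | T0 T1 | T1 A | T1 B | b
  B -> S A | T1 T1 | b
  T0 -> a
  T1 -> b

CYK table (by increasing span) — only the sub-triangle for w[0..1]:
  cell(0,0) a: {T0}  orig:{}
  cell(1,1) b: {A,B,T1}  orig:{A,B}
  cell(0,1) ab: {A,S}

Original NTs in T[0,1] deriving "ab": ["A", "S"]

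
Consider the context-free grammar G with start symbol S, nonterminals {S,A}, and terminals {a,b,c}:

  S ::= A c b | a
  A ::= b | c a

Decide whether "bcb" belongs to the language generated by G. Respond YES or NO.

CNF form of G:
  S -> A X3 | a
  A -> T0 T1 | b
  T0 -> c
  T1 -> a
  T2 -> b
  X3 -> T0 T2

CYK table (by increasing span):
  T[0,0] 'b' = {A,T2}  orig:{A}
  T[1,1] 'c' = {T0}  orig:{}
  T[2,2] 'b' = {A,T2}  orig:{A}
  T[0,1] 'bc' = ∅
  T[1,2] 'cb' = {X3}  orig:{}
  T[0,2] 'bcb' = {S}

S ∈ T[0,2] ⇒ YES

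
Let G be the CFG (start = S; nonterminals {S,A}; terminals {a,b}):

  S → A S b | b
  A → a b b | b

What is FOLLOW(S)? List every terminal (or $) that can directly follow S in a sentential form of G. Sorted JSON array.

FIRST iteration:
pass 1:
  A via A→a b b: +{a}
  A via A→b: +{b}
  S via S→A S b: +{a,b}
  S: {a,b}  A: {a,b}
pass 2: (stable)
  S: {a,b}  A: {a,b}

FOLLOW sets:
seed FOLLOW(S) with $
round 1:
  S→A S b: FOLLOW(A) ⊇ FIRST(S) = {a,b}; new: +{a,b}
  S→A S b: FOLLOW(S) ⊇ FIRST(b) = {b}; new: +{b}
  S: {$,b}  A: {a,b}
round 2: done
  S: {$,b}  A: {a,b}

FOLLOW(S) = ["$", "b"]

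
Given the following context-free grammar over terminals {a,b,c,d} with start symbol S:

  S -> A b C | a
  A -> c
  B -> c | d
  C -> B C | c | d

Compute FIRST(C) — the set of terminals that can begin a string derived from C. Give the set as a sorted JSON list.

Compute FIRST by fixpoint:
pass 1:
  A via A→c: +{c}
  B via B→c: +{c}
  B via B→d: +{d}
  C via C→B C: +{c,d}
  S via S→A b C: +{c}
  S via S→a: +{a}
  FIRST(S)={a,c}  FIRST(A)={c}  FIRST(B)={c,d}  FIRST(C)={c,d}
pass 2: done
  FIRST(S)={a,c}  FIRST(A)={c}  FIRST(B)={c,d}  FIRST(C)={c,d}

FIRST(C) = ["c", "d"]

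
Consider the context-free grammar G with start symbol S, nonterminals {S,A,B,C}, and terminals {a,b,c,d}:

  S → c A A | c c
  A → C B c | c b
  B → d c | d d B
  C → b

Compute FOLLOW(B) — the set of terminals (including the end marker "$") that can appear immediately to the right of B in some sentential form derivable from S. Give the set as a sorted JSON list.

FIRST iteration:
pass 1:
  A via A→c b: +{c}
  B via B→d c: +{d}
  C via C→b: +{b}
  S via S→c A A: +{c}
  FIRST(S)={c}  FIRST(A)={c}  FIRST(B)={d}  FIRST(C)={b}
pass 2:
  A via A→C B c: +{b}
  FIRST(S)={c}  FIRST(A)={b,c}  FIRST(B)={d}  FIRST(C)={b}
pass 3: — fixpoint
  FIRST(S)={c}  FIRST(A)={b,c}  FIRST(B)={d}  FIRST(C)={b}

FOLLOW iteration:
seed FOLLOW(S) with $
iter 1:
  A→C B c: FOLLOW(C) ⊇ FIRST(B) = {d}; new: +{d}
  A→C B c: FOLLOW(B) ⊇ FIRST(c) = {c}; new: +{c}
  S→c A A: FOLLOW(A) ⊇ FIRST(A) = {b,c}; new: +{b,c}
  S→c A A: FOLLOW(A) ⊇ FOLLOW(S) ⊇ {$}; new: +{$}
  S: {$}  A: {$,b,c}  B: {c}  C: {d}
iter 2: done
  S: {$}  A: {$,b,c}  B: {c}  C: {d}

FOLLOW(B) = ["c"]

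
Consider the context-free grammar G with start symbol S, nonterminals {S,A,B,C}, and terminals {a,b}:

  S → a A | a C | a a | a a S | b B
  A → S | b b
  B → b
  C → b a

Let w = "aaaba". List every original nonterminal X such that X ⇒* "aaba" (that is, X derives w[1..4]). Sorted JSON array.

CNF form of G:
  S -> T0 A | T0 C | T0 T0 | T0 X3 | T1 B
  A -> T0 A | T0 C | T0 T0 | T0 X2 | T1 B | T1 T1
  B -> b
  C -> T1 T0
  T0 -> a
  T1 -> b
  X2 -> T0 S
  X3 -> T0 S

Fill CYK table bottom-up — only the sub-triangle for w[1..4]:
  cell(1,1) a: {T0}  orig:{}
  cell(2,2) a: {T0}  orig:{}
  cell(3,3) b: {B,T1}  orig:{B}
  cell(4,4) a: {T0}  orig:{}
  cell(1,2) aa: {A,S}
  cell(2,3) ab: ∅
  cell(3,4) ba: {C}
  cell(1,3) aab: ∅
  cell(2,4) aba: {A,S}
  cell(1,4) aaba: {A,S,X2,X3}  orig:{A,S}

Original NTs in T[1,4] deriving "aaba": ["A", "S"]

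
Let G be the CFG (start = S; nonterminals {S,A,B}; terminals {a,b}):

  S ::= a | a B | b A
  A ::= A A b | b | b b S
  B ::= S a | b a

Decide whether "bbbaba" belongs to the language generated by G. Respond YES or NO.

CNF form of G:
  S -> T0 A | T1 B | a
  A -> A X2 | T0 X3 | b
  B -> S T1 | T0 T1
  T0 -> b
  T1 -> a
  X2 -> A T0
  X3 -> T0 S

CYK table (by increasing span):
  cell(0,0) b: {A,T0}  orig:{A}
  cell(1,1) b: {A,T0}  orig:{A}
  cell(2,2) b: {A,T0}  orig:{A}
  cell(3,3) a: {S,T1}  orig:{S}
  cell(4,4) b: {A,T0}  orig:{A}
  cell(5,5) a: {S,T1}  orig:{S}
  cell(0,1) bb: {S,X2}  orig:{S}
  cell(1,2) bb: {S,X2}  orig:{S}
  cell(2,3) ba: {B,X3}  orig:{B}
  cell(3,4) ab: ∅
  cell(4,5) ba: {B,X3}  orig:{B}
  cell(0,2) bbb: {A,X3}  orig:{A}
  cell(1,3) bba: {A,B}
  cell(2,4) bab: ∅
  cell(3,5) aba: {S}
  cell(0,3) bbba: {S}
  cell(1,4) bbab: {X2}  orig:{}
  cell(2,5) baba: {X3}  orig:{}
  cell(0,4) bbbab: {A}
  cell(1,5) bbaba: {A}
  cell(0,5) bbbaba: {S}

S ∈ T[0,5] ⇒ YES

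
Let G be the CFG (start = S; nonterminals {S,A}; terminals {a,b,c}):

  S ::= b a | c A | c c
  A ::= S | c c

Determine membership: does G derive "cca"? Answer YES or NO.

Convert to CNF:
  S -> T0 T1 | T2 A | T2 T2
  A -> T0 T1 | T2 A | T2 T2
  T0 -> b
  T1 -> a
  T2 -> c

Fill CYK table bottom-up:
  cell(0,0) c: {T2}  orig:{}
  cell(1,1) c: {T2}  orig:{}
  cell(2,2) a: {T1}  orig:{}
  cell(0,1) cc: {A,S}
  cell(1,2) ca: ∅
  cell(0,2) cca: ∅

S ∉ T[0,2] ⇒ NO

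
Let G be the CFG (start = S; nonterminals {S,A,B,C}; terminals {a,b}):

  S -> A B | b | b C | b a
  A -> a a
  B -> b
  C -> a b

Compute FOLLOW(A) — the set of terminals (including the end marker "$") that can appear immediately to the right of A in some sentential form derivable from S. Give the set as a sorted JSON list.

FIRST iteration:
[1]
  A via A→a a: +{a}
  B via B→b: +{b}
  C via C→a b: +{a}
  S via S→A B: +{a}
  S via S→b: +{b}
  FIRST(S)={a,b}  FIRST(A)={a}  FIRST(B)={b}  FIRST(C)={a}
[2] (no change)
  FIRST(S)={a,b}  FIRST(A)={a}  FIRST(B)={b}  FIRST(C)={a}

FOLLOW iteration:
seed FOLLOW(S) with $
iter 1:
  S→A B: FOLLOW(A) ⊇ FIRST(B) = {b}; new: +{b}
  S→A B: FOLLOW(B) ⊇ FOLLOW(S) ⊇ {$}; new: +{$}
  S→b C: FOLLOW(C) ⊇ FOLLOW(S) ⊇ {$}; new: +{$}
  FOLLOW(S)={$}  FOLLOW(A)={b}  FOLLOW(B)={$}  FOLLOW(C)={$}
iter 2: done
  FOLLOW(S)={$}  FOLLOW(A)={b}  FOLLOW(B)={$}  FOLLOW(C)={$}

FOLLOW(A) = ["b"]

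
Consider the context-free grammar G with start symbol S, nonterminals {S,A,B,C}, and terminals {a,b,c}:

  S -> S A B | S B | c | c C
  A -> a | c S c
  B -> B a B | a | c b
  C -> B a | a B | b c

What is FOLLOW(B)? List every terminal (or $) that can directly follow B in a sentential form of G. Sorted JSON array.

FIRST sets, iterate to fixpoint:
round 1:
  A via A→a: +{a}
  A via A→c S c: +{c}
  B via B→a: +{a}
  B via B→c b: +{c}
  C via C→B a: +{a,c}
  C via C→b c: +{b}
  S via S→c: +{c}
  FIRST[S]={c}  FIRST[A]={a,c}  FIRST[B]={a,c}  FIRST[C]={a,b,c}
round 2: (stable)
  FIRST[S]={c}  FIRST[A]={a,c}  FIRST[B]={a,c}  FIRST[C]={a,b,c}

Compute FOLLOW by fixpoint:
seed FOLLOW(S) with $
pass 1:
  A→c S c: FOLLOW(S) ⊇ FIRST(c) = {c}; new: +{c}
  B→B a B: FOLLOW(B) ⊇ FIRST(a) = {a}; new: +{a}
  S→S A B: FOLLOW(S) ⊇ FIRST(A) = {a,c}; new: +{a}
  S→S A B: FOLLOW(A) ⊇ FIRST(B) = {a,c}; new: +{a,c}
  S→S A B: FOLLOW(B) ⊇ FOLLOW(S) ⊇ {$,a,c}; new: +{$,c}
  S→c C: FOLLOW(C) ⊇ FOLLOW(S) ⊇ {$,a,c}; new: +{$,a,c}
  S: {$,a,c}  A: {a,c}  B: {$,a,c}  C: {$,a,c}
pass 2: — fixpoint
  S: {$,a,c}  A: {a,c}  B: {$,a,c}  C: {$,a,c}

FOLLOW(B) = ["$", "a", "c"]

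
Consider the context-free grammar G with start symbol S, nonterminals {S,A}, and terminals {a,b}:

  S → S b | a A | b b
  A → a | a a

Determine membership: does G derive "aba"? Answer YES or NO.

CNF form of G:
  S -> S T1 | T0 A | T1 T1
  A -> T0 T0 | a
  T0 -> a
  T1 -> b

CYK table (by increasing span):
  cell(0,0) a: {A,T0}  orig:{A}
  cell(1,1) b: {T1}  orig:{}
  cell(2,2) a: {A,T0}  orig:{A}
  cell(0,1) ab: ∅
  cell(1,2) ba: ∅
  cell(0,2) aba: ∅

S ∉ T[0,2] ⇒ NO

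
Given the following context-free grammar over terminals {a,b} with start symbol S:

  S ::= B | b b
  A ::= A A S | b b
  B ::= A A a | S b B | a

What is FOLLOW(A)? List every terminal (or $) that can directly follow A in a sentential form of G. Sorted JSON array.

Compute FIRST by fixpoint:
iter 1:
  A via A→b b: +{b}
  B via B→A A a: +{b}
  B via B→a: +{a}
  S via S→B: +{a,b}
  S: {a,b}  A: {b}  B: {a,b}
iter 2: — fixpoint
  S: {a,b}  A: {b}  B: {a,b}

Compute FOLLOW by fixpoint:
FOLLOW(S) := {$}
pass 1:
  A→A A S: FOLLOW(A) ⊇ FIRST(A) = {b}; new: +{b}
  A→A A S: FOLLOW(A) ⊇ FIRST(S) = {a,b}; new: +{a}
  A→A A S: FOLLOW(S) ⊇ FOLLOW(A) ⊇ {a,b}; new: +{a,b}
  S→B: FOLLOW(B) ⊇ FOLLOW(S) ⊇ {$,a,b}; new: +{$,a,b}
  S: {$,a,b}  A: {a,b}  B: {$,a,b}
pass 2: done
  S: {$,a,b}  A: {a,b}  B: {$,a,b}

FOLLOW(A) = ["a", "b"]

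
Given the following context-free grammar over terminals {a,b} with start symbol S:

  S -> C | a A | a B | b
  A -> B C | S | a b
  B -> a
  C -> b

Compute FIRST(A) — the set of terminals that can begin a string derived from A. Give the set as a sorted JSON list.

FIRST sets, iterate to fixpoint:
round 1:
  A via A→a b: +{a}
  B via B→a: +{a}
  C via C→b: +{b}
  S via S→C: +{b}
  S via S→a A: +{a}
  S: {a,b}  A: {a}  B: {a}  C: {b}
round 2:
  A via A→S: +{b}
  S: {a,b}  A: {a,b}  B: {a}  C: {b}
round 3: (no change)
  S: {a,b}  A: {a,b}  B: {a}  C: {b}

FIRST(A) = ["a", "b"]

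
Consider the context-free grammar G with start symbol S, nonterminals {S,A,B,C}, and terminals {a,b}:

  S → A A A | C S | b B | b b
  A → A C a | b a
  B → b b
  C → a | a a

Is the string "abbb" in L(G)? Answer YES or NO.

CNF form of G:
  S -> A X3 | C S | T1 B | T1 T1
  A -> A X2 | T1 T0
  B -> T1 T1
  C -> T0 T0 | a
  T0 -> a
  T1 -> b
  X2 -> C T0
  X3 -> A A

Fill CYK table bottom-up:
  [0..0]={C,T0}  "a"  orig:{C}
  [1..1]={T1}  "b"  orig:{}
  [2..2]={T1}  "b"  orig:{}
  [3..3]={T1}  "b"  orig:{}
  [0..1]=∅  "ab"
  [1..2]={B,S}  "bb"
  [2..3]={B,S}  "bb"
  [0..2]={S}  "abb"
  [1..3]={S}  "bbb"
  [0..3]={S}  "abbb"

S ∈ T[0,3] ⇒ YES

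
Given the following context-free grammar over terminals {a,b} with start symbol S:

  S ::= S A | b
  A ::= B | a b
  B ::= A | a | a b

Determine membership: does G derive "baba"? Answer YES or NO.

CNF form of G:
  S -> S A | b
  A -> T0 T1 | a
  B -> T0 T1 | a
  T0 -> a
  T1 -> b

CYK table (by increasing span):
  cell(0,0) b: {S,T1}  orig:{S}
  cell(1,1) a: {A,B,T0}  orig:{A,B}
  cell(2,2) b: {S,T1}  orig:{S}
  cell(3,3) a: {A,B,T0}  orig:{A,B}
  cell(0,1) ba: {S}
  cell(1,2) ab: {A,B}
  cell(2,3) ba: {S}
  cell(0,2) bab: {S}
  cell(1,3) aba: ∅
  cell(0,3) baba: {S}

S ∈ T[0,3] ⇒ YES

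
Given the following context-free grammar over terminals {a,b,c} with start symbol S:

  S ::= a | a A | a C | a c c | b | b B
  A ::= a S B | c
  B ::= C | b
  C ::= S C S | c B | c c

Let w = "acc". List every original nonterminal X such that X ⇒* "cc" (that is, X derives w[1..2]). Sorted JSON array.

CNF form of G:
  S -> T0 A | T0 C | T0 X6 | T2 B | a | b
  A -> T0 X3 | c
  B -> S X4 | T1 B | T1 T1 | b
  C -> S X5 | T1 B | T1 T1
  T0 -> a
  T1 -> c
  T2 -> b
  X3 -> S B
  X4 -> C S
  X5 -> C S
  X6 -> T1 T1

CYK fill — only the sub-triangle for w[1..2]:
  cell(1,1) c: {A,T1}  orig:{A}
  cell(2,2) c: {A,T1}  orig:{A}
  cell(1,2) cc: {B,C,X6}  orig:{B,C}

Original NTs in T[1,2] deriving "cc": ["B", "C"]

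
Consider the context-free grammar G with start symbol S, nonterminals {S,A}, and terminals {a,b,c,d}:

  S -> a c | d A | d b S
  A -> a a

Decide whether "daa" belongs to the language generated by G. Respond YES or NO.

Convert to CNF:
  S -> T0 T1 | T2 A | T2 X4
  A -> T0 T0
  T0 -> a
  T1 -> c
  T2 -> d
  T3 -> b
  X4 -> T3 S

CYK fill:
  T[0,0] 'd' = {T2}  orig:{}
  T[1,1] 'a' = {T0}  orig:{}
  T[2,2] 'a' = {T0}  orig:{}
  T[0,1] 'da' = ∅
  T[1,2] 'aa' = {A}
  T[0,2] 'daa' = {S}

S ∈ T[0,2] ⇒ YES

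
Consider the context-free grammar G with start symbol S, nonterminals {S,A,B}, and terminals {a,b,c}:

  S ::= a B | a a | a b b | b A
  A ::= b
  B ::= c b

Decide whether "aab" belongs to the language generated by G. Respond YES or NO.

Convert to CNF:
  S -> T1 A | T2 B | T2 T2 | T2 X3
  A -> b
  B -> T0 T1
  T0 -> c
  T1 -> b
  T2 -> a
  X3 -> T1 T1

Fill CYK table bottom-up:
  cell(0,0) a: {T2}  orig:{}
  cell(1,1) a: {T2}  orig:{}
  cell(2,2) b: {A,T1}  orig:{A}
  cell(0,1) aa: {S}
  cell(1,2) ab: ∅
  cell(0,2) aab: ∅

S ∉ T[0,2] ⇒ NO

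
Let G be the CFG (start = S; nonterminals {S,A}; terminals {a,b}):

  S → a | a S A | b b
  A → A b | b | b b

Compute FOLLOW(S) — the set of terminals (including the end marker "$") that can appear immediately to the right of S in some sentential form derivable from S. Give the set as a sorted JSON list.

Compute FIRST by fixpoint:
iter 1:
  A via A→b: +{b}
  S via S→a: +{a}
  S via S→b b: +{b}
  FIRST(S)={a,b}  FIRST(A)={b}
iter 2: done
  FIRST(S)={a,b}  FIRST(A)={b}

Compute FOLLOW by fixpoint:
seed FOLLOW(S) with $
pass 1:
  A→A b: FOLLOW(A) ⊇ FIRST(b) = {b}; new: +{b}
  S→a S A: FOLLOW(S) ⊇ FIRST(A) = {b}; new: +{b}
  S→a S A: FOLLOW(A) ⊇ FOLLOW(S) ⊇ {$,b}; new: +{$}
  S: {$,b}  A: {$,b}
pass 2: (no change)
  S: {$,b}  A: {$,b}

FOLLOW(S) = ["$", "b"]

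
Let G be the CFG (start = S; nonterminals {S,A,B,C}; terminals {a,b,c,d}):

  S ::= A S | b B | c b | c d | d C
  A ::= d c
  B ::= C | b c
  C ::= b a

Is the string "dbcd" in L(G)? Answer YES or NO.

Convert to CNF:
  S -> A S | T0 C | T1 T0 | T1 T2 | T2 B
  A -> T0 T1
  B -> T2 T1 | T2 T3
  C -> T2 T3
  T0 -> d
  T1 -> c
  T2 -> b
  T3 -> a

Fill CYK table bottom-up:
  [0..0]={T0}  "d"  orig:{}
  [1..1]={T2}  "b"  orig:{}
  [2..2]={T1}  "c"  orig:{}
  [3..3]={T0}  "d"  orig:{}
  [0..1]=∅  "db"
  [1..2]={B}  "bc"
  [2..3]={S}  "cd"
  [0..2]=∅  "dbc"
  [1..3]=∅  "bcd"
  [0..3]=∅  "dbcd"

S ∉ T[0,3] ⇒ NO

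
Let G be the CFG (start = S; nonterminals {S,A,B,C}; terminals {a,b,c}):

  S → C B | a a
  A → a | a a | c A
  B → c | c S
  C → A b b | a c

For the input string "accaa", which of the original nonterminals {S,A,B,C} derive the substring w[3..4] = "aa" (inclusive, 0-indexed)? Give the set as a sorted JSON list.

Convert to CNF:
  S -> C B | T0 T0
  A -> T0 T0 | T1 A | a
  B -> T1 S | c
  C -> A X3 | T0 T1
  T0 -> a
  T1 -> c
  T2 -> b
  X3 -> T2 T2

Fill CYK table bottom-up, restricted to cells inside w[3..4]:
  cell(3,3) a: {A,T0}  orig:{A}
  cell(4,4) a: {A,T0}  orig:{A}
  cell(3,4) aa: {A,S}

Original NTs in T[3,4] deriving "aa": ["A", "S"]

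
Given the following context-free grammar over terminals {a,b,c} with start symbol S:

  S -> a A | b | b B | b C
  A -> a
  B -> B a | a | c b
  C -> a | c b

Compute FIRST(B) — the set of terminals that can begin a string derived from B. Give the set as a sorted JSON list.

Compute FIRST by fixpoint:
[1]
  A via A→a: +{a}
  B via B→a: +{a}
  B via B→c b: +{c}
  C via C→a: +{a}
  C via C→c b: +{c}
  S via S→a A: +{a}
  S via S→b: +{b}
  FIRST[S]={a,b}  FIRST[A]={a}  FIRST[B]={a,c}  FIRST[C]={a,c}
[2] done
  FIRST[S]={a,b}  FIRST[A]={a}  FIRST[B]={a,c}  FIRST[C]={a,c}

FIRST(B) = ["a", "c"]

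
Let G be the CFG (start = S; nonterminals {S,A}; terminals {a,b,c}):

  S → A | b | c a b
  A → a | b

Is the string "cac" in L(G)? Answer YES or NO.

CNF form of G:
  S -> T0 X3 | a | b
  A -> a | b
  T0 -> c
  T1 -> a
  T2 -> b
  X3 -> T1 T2

CYK fill:
  [0..0]={T0}  "c"  orig:{}
  [1..1]={A,S,T1}  "a"  orig:{A,S}
  [2..2]={T0}  "c"  orig:{}
  [0..1]=∅  "ca"
  [1..2]=∅  "ac"
  [0..2]=∅  "cac"

S ∉ T[0,2] ⇒ NO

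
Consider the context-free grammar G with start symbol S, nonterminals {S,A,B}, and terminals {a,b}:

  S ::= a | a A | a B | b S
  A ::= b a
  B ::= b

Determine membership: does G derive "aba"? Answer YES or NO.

Convert to CNF:
  S -> T0 S | T1 A | T1 B | a
  A -> T0 T1
  B -> b
  T0 -> b
  T1 -> a

Fill CYK table bottom-up:
  cell(0,0) a: {S,T1}  orig:{S}
  cell(1,1) b: {B,T0}  orig:{B}
  cell(2,2) a: {S,T1}  orig:{S}
  cell(0,1) ab: {S}
  cell(1,2) ba: {A,S}
  cell(0,2) aba: {S}

S ∈ T[0,2] ⇒ YES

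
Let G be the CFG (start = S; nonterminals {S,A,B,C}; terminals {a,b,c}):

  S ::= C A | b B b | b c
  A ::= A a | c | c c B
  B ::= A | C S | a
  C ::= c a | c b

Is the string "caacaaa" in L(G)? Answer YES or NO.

Convert to CNF:
  S -> C A | T2 T1 | T2 X5
  A -> A T0 | T1 X3 | c
  B -> A T0 | C S | T1 X4 | a | c
  C -> T1 T0 | T1 T2
  T0 -> a
  T1 -> c
  T2 -> b
  X3 -> T1 B
  X4 -> T1 B
  X5 -> B T2

CYK fill:
  cell(0,0) c: {A,B,T1}  orig:{A,B}
  cell(1,1) a: {B,T0}  orig:{B}
  cell(2,2) a: {B,T0}  orig:{B}
  cell(3,3) c: {A,B,T1}  orig:{A,B}
  cell(4,4) a: {B,T0}  orig:{B}
  cell(5,5) a: {B,T0}  orig:{B}
  cell(6,6) a: {B,T0}  orig:{B}
  cell(0,1) ca: {A,B,C,X3,X4}  orig:{A,B,C}
  cell(1,2) aa: ∅
  cell(2,3) ac: ∅
  cell(3,4) ca: {A,B,C,X3,X4}  orig:{A,B,C}
  cell(4,5) aa: ∅
  cell(5,6) aa: ∅
  cell(0,2) caa: {A,B}
  cell(1,3) aac: ∅
  cell(2,4) aca: ∅
  cell(3,5) caa: {A,B}
  cell(4,6) aaa: ∅
  cell(0,3) caac: ∅
  cell(1,4) aaca: ∅
  cell(2,5) acaa: ∅
  cell(3,6) caaa: {A,B}
  cell(0,4) caaca: ∅
  cell(1,5) aacaa: ∅
  cell(2,6) acaaa: ∅
  cell(0,5) caacaa: ∅
  cell(1,6) aacaaa: ∅
  cell(0,6) caacaaa: ∅

S ∉ T[0,6] ⇒ NO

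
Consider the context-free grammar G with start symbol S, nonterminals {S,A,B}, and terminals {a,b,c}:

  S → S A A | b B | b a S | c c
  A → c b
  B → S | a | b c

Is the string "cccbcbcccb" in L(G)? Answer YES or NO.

Convert to CNF:
  S -> S X5 | T0 T0 | T1 B | T1 X6
  A -> T0 T1
  B -> S X3 | T0 T0 | T1 B | T1 T0 | T1 X4 | a
  T0 -> c
  T1 -> b
  T2 -> a
  X3 -> A A
  X4 -> T2 S
  X5 -> A A
  X6 -> T2 S

Fill CYK table bottom-up:
  [0..0]={T0}  "c"  orig:{}
  [1..1]={T0}  "c"  orig:{}
  [2..2]={T0}  "c"  orig:{}
  [3..3]={T1}  "b"  orig:{}
  [4..4]={T0}  "c"  orig:{}
  [5..5]={T1}  "b"  orig:{}
  [6..6]={T0}  "c"  orig:{}
  [7..7]={T0}  "c"  orig:{}
  [8..8]={T0}  "c"  orig:{}
  [9..9]={T1}  "b"  orig:{}
  [0..1]={B,S}  "cc"
  [1..2]={B,S}  "cc"
  [2..3]={A}  "cb"
  [3..4]={B}  "bc"
  [4..5]={A}  "cb"
  [5..6]={B}  "bc"
  [6..7]={B,S}  "cc"
  [7..8]={B,S}  "cc"
  [8..9]={A}  "cb"
  [0..2]=∅  "ccc"
  [1..3]=∅  "ccb"
  [2..4]=∅  "cbc"
  [3..5]=∅  "bcb"
  [4..6]=∅  "cbc"
  [5..7]={B,S}  "bcc"
  [6..8]=∅  "ccc"
  [7..9]=∅  "ccb"
  [0..3]=∅  "cccb"
  [1..4]=∅  "ccbc"
  [2..5]={X3,X5}  "cbcb"  orig:{}
  [3..6]=∅  "bcbc"
  [4..7]=∅  "cbcc"
  [5..8]=∅  "bccc"
  [6..9]=∅  "cccb"
  [0..4]=∅  "cccbc"
  [1..5]=∅  "ccbcb"
  [2..6]=∅  "cbcbc"
  [3..7]=∅  "bcbcc"
  [4..8]=∅  "cbccc"
  [5..9]=∅  "bcccb"
  [0..5]={B,S}  "cccbcb"
  [1..6]=∅  "ccbcbc"
  [2..7]=∅  "cbcbcc"
  [3..8]=∅  "bcbccc"
  [4..9]=∅  "cbcccb"
  [0..6]=∅  "cccbcbc"
  [1..7]=∅  "ccbcbcc"
  [2..8]=∅  "cbcbccc"
  [3..9]=∅  "bcbcccb"
  [0..7]=∅  "cccbcbcc"
  [1..8]=∅  "ccbcbccc"
  [2..9]=∅  "cbcbcccb"
  [0..8]=∅  "cccbcbccc"
  [1..9]=∅  "ccbcbcccb"
  [0..9]=∅  "cccbcbcccb"

S ∉ T[0,9] ⇒ NO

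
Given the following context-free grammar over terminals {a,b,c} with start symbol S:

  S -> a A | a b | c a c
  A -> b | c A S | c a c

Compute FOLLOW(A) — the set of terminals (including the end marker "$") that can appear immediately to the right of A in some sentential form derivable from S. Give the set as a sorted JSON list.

FIRST iteration:
pass 1:
  A via A→b: +{b}
  A via A→c A S: +{c}
  S via S→a A: +{a}
  S via S→c a c: +{c}
  FIRST[S]={a,c}  FIRST[A]={b,c}
pass 2: (stable)
  FIRST[S]={a,c}  FIRST[A]={b,c}

FOLLOW iteration:
FOLLOW(S) := {$}
round 1:
  A→c A S: FOLLOW(A) ⊇ FIRST(S) = {a,c}; new: +{a,c}
  A→c A S: FOLLOW(S) ⊇ FOLLOW(A) ⊇ {a,c}; new: +{a,c}
  S→a A: FOLLOW(A) ⊇ FOLLOW(S) ⊇ {$,a,c}; new: +{$}
  S: {$,a,c}  A: {$,a,c}
round 2: done
  S: {$,a,c}  A: {$,a,c}

FOLLOW(A) = ["$", "a", "c"]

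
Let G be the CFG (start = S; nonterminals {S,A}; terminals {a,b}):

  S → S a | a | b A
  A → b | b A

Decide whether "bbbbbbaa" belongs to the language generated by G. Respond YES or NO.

Convert to CNF:
  S -> S T1 | T0 A | a
  A -> T0 A | b
  T0 -> b
  T1 -> a

CYK table (by increasing span):
  T[0,0] 'b' = {A,T0}  orig:{A}
  T[1,1] 'b' = {A,T0}  orig:{A}
  T[2,2] 'b' = {A,T0}  orig:{A}
  T[3,3] 'b' = {A,T0}  orig:{A}
  T[4,4] 'b' = {A,T0}  orig:{A}
  T[5,5] 'b' = {A,T0}  orig:{A}
  T[6,6] 'a' = {S,T1}  orig:{S}
  T[7,7] 'a' = {S,T1}  orig:{S}
  T[0,1] 'bb' = {A,S}
  T[1,2] 'bb' = {A,S}
  T[2,3] 'bb' = {A,S}
  T[3,4] 'bb' = {A,S}
  T[4,5] 'bb' = {A,S}
  T[5,6] 'ba' = ∅
  T[6,7] 'aa' = {S}
  T[0,2] 'bbb' = {A,S}
  T[1,3] 'bbb' = {A,S}
  T[2,4] 'bbb' = {A,S}
  T[3,5] 'bbb' = {A,S}
  T[4,6] 'bba' = {S}
  T[5,7] 'baa' = ∅
  T[0,3] 'bbbb' = {A,S}
  T[1,4] 'bbbb' = {A,S}
  T[2,5] 'bbbb' = {A,S}
  T[3,6] 'bbba' = {S}
  T[4,7] 'bbaa' = {S}
  T[0,4] 'bbbbb' = {A,S}
  T[1,5] 'bbbbb' = {A,S}
  T[2,6] 'bbbba' = {S}
  T[3,7] 'bbbaa' = {S}
  T[0,5] 'bbbbbb' = {A,S}
  T[1,6] 'bbbbba' = {S}
  T[2,7] 'bbbbaa' = {S}
  T[0,6] 'bbbbbba' = {S}
  T[1,7] 'bbbbbaa' = {S}
  T[0,7] 'bbbbbbaa' = {S}

S ∈ T[0,7] ⇒ YES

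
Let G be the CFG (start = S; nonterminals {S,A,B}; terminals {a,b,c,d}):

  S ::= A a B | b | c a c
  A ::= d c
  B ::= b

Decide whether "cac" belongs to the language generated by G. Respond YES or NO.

CNF form of G:
  S -> A X3 | T1 X4 | b
  A -> T0 T1
  B -> b
  T0 -> d
  T1 -> c
  T2 -> a
  X3 -> T2 B
  X4 -> T2 T1

CYK fill:
  T[0,0] 'c' = {T1}  orig:{}
  T[1,1] 'a' = {T2}  orig:{}
  T[2,2] 'c' = {T1}  orig:{}
  T[0,1] 'ca' = ∅
  T[1,2] 'ac' = {X4}  orig:{}
  T[0,2] 'cac' = {S}

S ∈ T[0,2] ⇒ YES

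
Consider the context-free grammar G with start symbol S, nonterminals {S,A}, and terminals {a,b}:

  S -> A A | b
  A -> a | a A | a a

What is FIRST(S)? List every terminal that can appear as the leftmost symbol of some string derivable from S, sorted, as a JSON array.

FIRST sets, iterate to fixpoint:
[1]
  A via A→a: +{a}
  S via S→A A: +{a}
  S via S→b: +{b}
  FIRST[S]={a,b}  FIRST[A]={a}
[2] (no change)
  FIRST[S]={a,b}  FIRST[A]={a}

FIRST(S) = ["a", "b"]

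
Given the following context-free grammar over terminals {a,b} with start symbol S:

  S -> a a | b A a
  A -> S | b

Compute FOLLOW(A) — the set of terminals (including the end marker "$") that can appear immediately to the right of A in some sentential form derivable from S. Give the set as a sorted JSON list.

Compute FIRST by fixpoint:
round 1:
  A via A→b: +{b}
  S via S→a a: +{a}
  S via S→b A a: +{b}
  FIRST[S]={a,b}  FIRST[A]={b}
round 2:
  A via A→S: +{a}
  FIRST[S]={a,b}  FIRST[A]={a,b}
round 3: (stable)
  FIRST[S]={a,b}  FIRST[A]={a,b}

FOLLOW iteration:
seed FOLLOW(S) with $
[1]
  S→b A a: FOLLOW(A) ⊇ FIRST(a) = {a}; new: +{a}
  S: {$}  A: {a}
[2]
  A→S: FOLLOW(S) ⊇ FOLLOW(A) ⊇ {a}; new: +{a}
  S: {$,a}  A: {a}
[3] — fixpoint
  S: {$,a}  A: {a}

FOLLOW(A) = ["a"]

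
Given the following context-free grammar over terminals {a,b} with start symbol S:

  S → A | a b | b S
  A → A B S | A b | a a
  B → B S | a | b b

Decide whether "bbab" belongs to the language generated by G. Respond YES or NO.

Convert to CNF:
  S -> A T0 | A X3 | T0 S | T1 T0 | T1 T1
  A -> A T0 | A X2 | T1 T1
  B -> B S | T0 T0 | a
  T0 -> b
  T1 -> a
  X2 -> B S
  X3 -> B S

Fill CYK table bottom-up:
  cell(0,0) b: {T0}  orig:{}
  cell(1,1) b: {T0}  orig:{}
  cell(2,2) a: {B,T1}  orig:{B}
  cell(3,3) b: {T0}  orig:{}
  cell(0,1) bb: {B}
  cell(1,2) ba: ∅
  cell(2,3) ab: {S}
  cell(0,2) bba: ∅
  cell(1,3) bab: {S}
  cell(0,3) bbab: {B,S,X2,X3}  orig:{B,S}

S ∈ T[0,3] ⇒ YES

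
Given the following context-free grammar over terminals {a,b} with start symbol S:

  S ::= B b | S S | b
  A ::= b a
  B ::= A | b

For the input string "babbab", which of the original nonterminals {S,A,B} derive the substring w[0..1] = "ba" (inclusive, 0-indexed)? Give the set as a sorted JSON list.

Convert to CNF:
  S -> B T0 | S S | b
  A -> T0 T1
  B -> T0 T1 | b
  T0 -> b
  T1 -> a

Fill CYK table bottom-up — only the sub-triangle for w[0..1]:
  [0..0]={B,S,T0}  "b"  orig:{B,S}
  [1..1]={T1}  "a"  orig:{}
  [0..1]={A,B}  "ba"

Original NTs in T[0,1] deriving "ba": ["A", "B"]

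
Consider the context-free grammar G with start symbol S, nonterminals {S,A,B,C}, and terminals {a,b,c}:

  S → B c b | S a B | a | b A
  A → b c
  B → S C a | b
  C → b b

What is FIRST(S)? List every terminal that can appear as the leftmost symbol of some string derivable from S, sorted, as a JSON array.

FIRST iteration:
iter 1:
  A via A→b c: +{b}
  B via B→b: +{b}
  C via C→b b: +{b}
  S via S→B c b: +{b}
  S via S→a: +{a}
  FIRST(S)={a,b}  FIRST(A)={b}  FIRST(B)={b}  FIRST(C)={b}
iter 2:
  B via B→S C a: +{a}
  FIRST(S)={a,b}  FIRST(A)={b}  FIRST(B)={a,b}  FIRST(C)={b}
iter 3: (stable)
  FIRST(S)={a,b}  FIRST(A)={b}  FIRST(B)={a,b}  FIRST(C)={b}

FIRST(S) = ["a", "b"]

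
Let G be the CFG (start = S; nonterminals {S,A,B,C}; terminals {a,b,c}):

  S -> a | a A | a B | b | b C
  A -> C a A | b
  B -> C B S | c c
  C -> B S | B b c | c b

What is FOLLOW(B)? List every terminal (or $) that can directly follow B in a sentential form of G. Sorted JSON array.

FIRST iteration:
round 1:
  A via A→b: +{b}
  B via B→c c: +{c}
  C via C→B S: +{c}
  S via S→a: +{a}
  S via S→b: +{b}
  FIRST[S]={a,b}  FIRST[A]={b}  FIRST[B]={c}  FIRST[C]={c}
round 2:
  A via A→C a A: +{c}
  FIRST[S]={a,b}  FIRST[A]={b,c}  FIRST[B]={c}  FIRST[C]={c}
round 3: — fixpoint
  FIRST[S]={a,b}  FIRST[A]={b,c}  FIRST[B]={c}  FIRST[C]={c}

FOLLOW iteration:
FOLLOW(S) := {$}
iter 1:
  A→C a A: FOLLOW(C) ⊇ FIRST(a) = {a}; new: +{a}
  B→C B S: FOLLOW(C) ⊇ FIRST(B) = {c}; new: +{c}
  B→C B S: FOLLOW(B) ⊇ FIRST(S) = {a,b}; new: +{a,b}
  B→C B S: FOLLOW(S) ⊇ FOLLOW(B) ⊇ {a,b}; new: +{a,b}
  C→B S: FOLLOW(S) ⊇ FOLLOW(C) ⊇ {a,c}; new: +{c}
  S→a A: FOLLOW(A) ⊇ FOLLOW(S) ⊇ {$,a,b,c}; new: +{$,a,b,c}
  S→a B: FOLLOW(B) ⊇ FOLLOW(S) ⊇ {$,a,b,c}; new: +{$,c}
  S→b C: FOLLOW(C) ⊇ FOLLOW(S) ⊇ {$,a,b,c}; new: +{$,b}
  FOLLOW(S)={$,a,b,c}  FOLLOW(A)={$,a,b,c}  FOLLOW(B)={$,a,b,c}  FOLLOW(C)={$,a,b,c}
iter 2: (no change)
  FOLLOW(S)={$,a,b,c}  FOLLOW(A)={$,a,b,c}  FOLLOW(B)={$,a,b,c}  FOLLOW(C)={$,a,b,c}

FOLLOW(B) = ["$", "a", "b", "c"]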